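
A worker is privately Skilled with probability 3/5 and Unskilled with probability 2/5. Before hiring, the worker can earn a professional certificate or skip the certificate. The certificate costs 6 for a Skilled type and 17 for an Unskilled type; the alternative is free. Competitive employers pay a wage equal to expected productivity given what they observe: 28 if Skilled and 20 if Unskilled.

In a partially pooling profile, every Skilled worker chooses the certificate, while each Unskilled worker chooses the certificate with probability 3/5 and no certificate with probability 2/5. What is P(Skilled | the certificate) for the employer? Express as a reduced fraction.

P(the certificate) = (3/5)·1 + (2/5)·(3/5) = 21/25.
By Bayes' rule, P(Skilled | the certificate) = (3/5) / (21/25) = 5/7.

5/7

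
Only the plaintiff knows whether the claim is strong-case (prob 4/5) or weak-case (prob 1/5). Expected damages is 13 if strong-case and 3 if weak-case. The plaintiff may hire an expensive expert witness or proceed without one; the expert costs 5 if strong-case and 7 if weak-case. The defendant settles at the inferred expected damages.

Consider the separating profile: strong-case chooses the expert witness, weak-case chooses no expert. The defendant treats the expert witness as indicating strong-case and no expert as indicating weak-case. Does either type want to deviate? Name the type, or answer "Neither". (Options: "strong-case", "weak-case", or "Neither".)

The expert witness pays 13; no expert pays 3.
strong-case: assigned the expert witness, nets 13 − 5 = 8; deviating to no expert nets 3.
weak-case: assigned no expert, nets 3; deviating to the expert witness nets 13 − 7 = 6.
The weak-case type gains 3 by deviating.

weak-case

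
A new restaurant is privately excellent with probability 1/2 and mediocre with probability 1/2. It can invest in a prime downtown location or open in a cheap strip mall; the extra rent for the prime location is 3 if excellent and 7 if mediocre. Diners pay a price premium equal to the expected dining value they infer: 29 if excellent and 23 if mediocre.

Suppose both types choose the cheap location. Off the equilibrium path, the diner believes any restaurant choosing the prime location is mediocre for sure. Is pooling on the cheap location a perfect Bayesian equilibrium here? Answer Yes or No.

Yes

On path, the diner holds the prior and pays 1/2·29 + 1/2·23 = 26. Off path (the prime location), believing mediocre, it pays 23.
excellent: the cheap location nets 26; the prime location nets 23 − 3 = 20. excellent stays.
mediocre: the cheap location nets 26; the prime location nets 23 − 7 = 16. mediocre stays.
No type deviates, so pooling is sustained.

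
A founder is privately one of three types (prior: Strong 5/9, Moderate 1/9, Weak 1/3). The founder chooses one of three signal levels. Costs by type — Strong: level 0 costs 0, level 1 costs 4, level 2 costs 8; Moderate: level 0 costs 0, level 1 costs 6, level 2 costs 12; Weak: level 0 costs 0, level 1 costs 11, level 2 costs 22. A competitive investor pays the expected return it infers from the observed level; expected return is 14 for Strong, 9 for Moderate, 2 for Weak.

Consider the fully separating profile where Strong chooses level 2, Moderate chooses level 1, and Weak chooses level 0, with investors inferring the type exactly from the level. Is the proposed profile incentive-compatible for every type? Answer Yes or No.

Separating valuations: level 2 → 14, level 1 → 9, level 0 → 2.
Strong (assigned level 2): level 0: 2 − 0 = 2; level 1: 9 − 4 = 5; level 2: 14 − 8 = 6. Strong stays.
Moderate (assigned level 1): level 0: 2 − 0 = 2; level 1: 9 − 6 = 3; level 2: 14 − 12 = 2. Moderate stays.
Weak (assigned level 0): level 0: 2 − 0 = 2; level 1: 9 − 11 = -2; level 2: 14 − 22 = -8. Weak stays.
Every type prefers its assigned level; separation holds.

Yes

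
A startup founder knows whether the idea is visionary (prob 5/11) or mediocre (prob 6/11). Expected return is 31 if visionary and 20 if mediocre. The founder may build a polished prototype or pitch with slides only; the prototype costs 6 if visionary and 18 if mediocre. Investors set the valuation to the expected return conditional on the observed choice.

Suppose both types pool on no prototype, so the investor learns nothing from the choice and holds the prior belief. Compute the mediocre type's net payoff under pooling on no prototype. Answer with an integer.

Pooled valuation = 5/11·31 + 6/11·20 = 25.
mediocre pays no cost for no prototype, so net payoff = 25.

25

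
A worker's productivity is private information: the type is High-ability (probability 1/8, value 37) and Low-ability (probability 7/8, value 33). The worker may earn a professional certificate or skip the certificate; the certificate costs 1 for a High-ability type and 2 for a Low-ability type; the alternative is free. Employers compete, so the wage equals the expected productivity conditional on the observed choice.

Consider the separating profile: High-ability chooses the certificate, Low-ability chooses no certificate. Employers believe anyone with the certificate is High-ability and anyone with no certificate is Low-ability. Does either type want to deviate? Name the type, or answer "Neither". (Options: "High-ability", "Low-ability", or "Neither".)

The certificate pays 37; no certificate pays 33.
High-ability: assigned the certificate, nets 37 − 1 = 36; deviating to no certificate nets 33.
Low-ability: assigned no certificate, nets 33; deviating to the certificate nets 37 − 2 = 35.
The Low-ability type gains 2 by deviating.

Low-ability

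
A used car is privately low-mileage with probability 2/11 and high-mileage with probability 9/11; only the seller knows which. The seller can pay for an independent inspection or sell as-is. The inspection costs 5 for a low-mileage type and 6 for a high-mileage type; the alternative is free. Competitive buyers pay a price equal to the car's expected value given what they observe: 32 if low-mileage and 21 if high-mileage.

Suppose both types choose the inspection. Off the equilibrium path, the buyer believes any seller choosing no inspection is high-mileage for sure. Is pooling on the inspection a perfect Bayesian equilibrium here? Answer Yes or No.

No

On path, the buyer holds the prior and pays 2/11·32 + 9/11·21 = 23. Off path (no inspection), believing high-mileage, it pays 21.
low-mileage: the inspection nets 23 − 5 = 18; no inspection nets 21. low-mileage would deviate.
high-mileage: the inspection nets 23 − 6 = 17; no inspection nets 21. high-mileage would deviate.
A type deviates, so pooling fails.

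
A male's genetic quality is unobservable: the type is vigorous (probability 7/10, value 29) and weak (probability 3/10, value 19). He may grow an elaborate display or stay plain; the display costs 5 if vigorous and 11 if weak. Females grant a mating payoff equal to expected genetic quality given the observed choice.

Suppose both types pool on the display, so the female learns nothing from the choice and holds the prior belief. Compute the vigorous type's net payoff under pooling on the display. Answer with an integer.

Pooled mating payoff = 7/10·29 + 3/10·19 = 26.
vigorous pays cost 5 for the display, so net payoff = 26 − 5 = 21.

21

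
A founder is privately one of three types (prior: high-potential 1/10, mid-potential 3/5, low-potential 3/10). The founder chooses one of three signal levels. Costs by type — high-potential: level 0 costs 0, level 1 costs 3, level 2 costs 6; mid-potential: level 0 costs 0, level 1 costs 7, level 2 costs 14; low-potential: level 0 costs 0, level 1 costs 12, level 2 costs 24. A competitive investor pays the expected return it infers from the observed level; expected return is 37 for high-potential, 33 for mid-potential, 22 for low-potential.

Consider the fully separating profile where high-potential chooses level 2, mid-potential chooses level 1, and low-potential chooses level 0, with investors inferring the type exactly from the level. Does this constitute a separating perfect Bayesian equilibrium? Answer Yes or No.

Separating valuations: level 2 → 37, level 1 → 33, level 0 → 22.
high-potential (assigned level 2): level 0: 22 − 0 = 22; level 1: 33 − 3 = 30; level 2: 37 − 6 = 31. high-potential stays.
mid-potential (assigned level 1): level 0: 22 − 0 = 22; level 1: 33 − 7 = 26; level 2: 37 − 14 = 23. mid-potential stays.
low-potential (assigned level 0): level 0: 22 − 0 = 22; level 1: 33 − 12 = 21; level 2: 37 − 24 = 13. low-potential stays.
Every type prefers its assigned level; separation holds.

Yes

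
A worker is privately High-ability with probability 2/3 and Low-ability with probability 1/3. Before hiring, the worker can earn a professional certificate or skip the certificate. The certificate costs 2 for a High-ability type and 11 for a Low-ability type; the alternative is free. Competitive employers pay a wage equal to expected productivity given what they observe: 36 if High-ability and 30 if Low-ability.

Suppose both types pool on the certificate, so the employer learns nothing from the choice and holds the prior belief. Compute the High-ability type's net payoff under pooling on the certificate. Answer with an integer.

Pooled wage = 2/3·36 + 1/3·30 = 34.
High-ability pays cost 2 for the certificate, so net payoff = 34 − 2 = 32.

32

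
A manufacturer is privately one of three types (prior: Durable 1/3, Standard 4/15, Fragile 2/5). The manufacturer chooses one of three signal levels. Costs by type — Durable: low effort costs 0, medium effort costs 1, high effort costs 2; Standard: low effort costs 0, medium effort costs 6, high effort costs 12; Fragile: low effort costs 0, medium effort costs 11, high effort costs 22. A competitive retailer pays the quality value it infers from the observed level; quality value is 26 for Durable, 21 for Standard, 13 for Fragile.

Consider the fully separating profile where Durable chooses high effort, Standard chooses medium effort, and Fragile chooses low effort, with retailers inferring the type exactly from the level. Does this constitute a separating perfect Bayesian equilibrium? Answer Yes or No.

Separating prices: high effort → 26, medium effort → 21, low effort → 13.
Durable (assigned high effort): low effort: 13 − 0 = 13; medium effort: 21 − 1 = 20; high effort: 26 − 2 = 24. Durable stays.
Standard (assigned medium effort): low effort: 13 − 0 = 13; medium effort: 21 − 6 = 15; high effort: 26 − 12 = 14. Standard stays.
Fragile (assigned low effort): low effort: 13 − 0 = 13; medium effort: 21 − 11 = 10; high effort: 26 − 22 = 4. Fragile stays.
Every type prefers its assigned level; separation holds.

Yes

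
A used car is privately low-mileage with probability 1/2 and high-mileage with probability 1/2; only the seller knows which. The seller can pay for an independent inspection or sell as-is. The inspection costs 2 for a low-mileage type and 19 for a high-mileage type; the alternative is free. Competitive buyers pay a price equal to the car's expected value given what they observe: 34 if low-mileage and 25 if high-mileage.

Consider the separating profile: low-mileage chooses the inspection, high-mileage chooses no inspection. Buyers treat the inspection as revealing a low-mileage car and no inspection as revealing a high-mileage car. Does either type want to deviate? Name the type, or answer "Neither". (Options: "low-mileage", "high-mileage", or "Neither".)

Neither

The inspection pays 34; no inspection pays 25.
low-mileage: assigned the inspection, nets 34 − 2 = 32; deviating to no inspection nets 25.
high-mileage: assigned no inspection, nets 25; deviating to the inspection nets 34 − 19 = 15.
Both types strictly prefer their assigned action; no profitable deviation.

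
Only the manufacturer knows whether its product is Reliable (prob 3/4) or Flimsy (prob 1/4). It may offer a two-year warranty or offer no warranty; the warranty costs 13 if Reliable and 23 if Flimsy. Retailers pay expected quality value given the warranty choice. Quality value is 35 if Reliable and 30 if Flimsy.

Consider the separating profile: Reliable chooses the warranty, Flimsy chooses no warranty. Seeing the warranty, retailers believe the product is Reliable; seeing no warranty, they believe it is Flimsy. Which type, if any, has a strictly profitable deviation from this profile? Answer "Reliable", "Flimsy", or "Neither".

Reliable

The warranty pays 35; no warranty pays 30.
Reliable: assigned the warranty, nets 35 − 13 = 22; deviating to no warranty nets 30.
Flimsy: assigned no warranty, nets 30; deviating to the warranty nets 35 − 23 = 12.
The Reliable type gains 8 by deviating.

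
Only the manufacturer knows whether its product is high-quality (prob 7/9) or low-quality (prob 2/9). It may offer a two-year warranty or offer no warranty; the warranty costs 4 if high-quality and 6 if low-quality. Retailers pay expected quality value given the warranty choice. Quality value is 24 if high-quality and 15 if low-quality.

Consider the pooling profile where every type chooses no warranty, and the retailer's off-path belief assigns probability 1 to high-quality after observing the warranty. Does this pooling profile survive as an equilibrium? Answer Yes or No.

Yes

On path, the retailer holds the prior and pays 7/9·24 + 2/9·15 = 22. Off path (the warranty), believing high-quality, it pays 24.
high-quality: no warranty nets 22; the warranty nets 24 − 4 = 20. high-quality stays.
low-quality: no warranty nets 22; the warranty nets 24 − 6 = 18. low-quality stays.
No type deviates, so pooling is sustained.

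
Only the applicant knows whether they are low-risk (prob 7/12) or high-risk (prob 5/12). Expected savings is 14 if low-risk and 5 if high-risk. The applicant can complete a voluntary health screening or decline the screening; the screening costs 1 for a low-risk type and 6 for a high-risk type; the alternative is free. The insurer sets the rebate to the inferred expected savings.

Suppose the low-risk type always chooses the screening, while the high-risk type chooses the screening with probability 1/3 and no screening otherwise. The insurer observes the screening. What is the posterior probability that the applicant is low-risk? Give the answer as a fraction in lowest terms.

P(the screening) = (7/12)·1 + (5/12)·(1/3) = 13/18.
By Bayes' rule, P(low-risk | the screening) = (7/12) / (13/18) = 21/26.

21/26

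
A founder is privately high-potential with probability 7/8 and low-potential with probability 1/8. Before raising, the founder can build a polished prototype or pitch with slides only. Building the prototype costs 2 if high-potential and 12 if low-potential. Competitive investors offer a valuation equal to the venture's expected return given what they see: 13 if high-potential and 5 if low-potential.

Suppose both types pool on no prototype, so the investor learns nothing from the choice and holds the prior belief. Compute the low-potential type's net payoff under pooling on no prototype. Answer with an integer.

12

Pooled valuation = 7/8·13 + 1/8·5 = 12.
low-potential pays no cost for no prototype, so net payoff = 12.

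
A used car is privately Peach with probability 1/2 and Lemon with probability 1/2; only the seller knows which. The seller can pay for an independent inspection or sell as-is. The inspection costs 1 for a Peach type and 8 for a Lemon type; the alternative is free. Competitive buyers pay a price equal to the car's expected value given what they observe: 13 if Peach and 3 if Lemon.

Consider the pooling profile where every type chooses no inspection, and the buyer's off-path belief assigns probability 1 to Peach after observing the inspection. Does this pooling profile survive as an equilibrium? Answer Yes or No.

No

On path, the buyer holds the prior and pays 1/2·13 + 1/2·3 = 8. Off path (the inspection), believing Peach, it pays 13.
Peach: no inspection nets 8; the inspection nets 13 − 1 = 12. Peach would deviate.
Lemon: no inspection nets 8; the inspection nets 13 − 8 = 5. Lemon stays.
A type deviates, so pooling fails.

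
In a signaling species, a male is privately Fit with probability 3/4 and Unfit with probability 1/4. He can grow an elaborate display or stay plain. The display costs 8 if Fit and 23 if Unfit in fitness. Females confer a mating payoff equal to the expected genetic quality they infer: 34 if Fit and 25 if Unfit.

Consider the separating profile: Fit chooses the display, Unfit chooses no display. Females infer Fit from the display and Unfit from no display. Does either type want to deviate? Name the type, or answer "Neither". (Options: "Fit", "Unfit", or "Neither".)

Neither

The display pays 34; no display pays 25.
Fit: assigned the display, nets 34 − 8 = 26; deviating to no display nets 25.
Unfit: assigned no display, nets 25; deviating to the display nets 34 − 23 = 11.
Both types strictly prefer their assigned action; no profitable deviation.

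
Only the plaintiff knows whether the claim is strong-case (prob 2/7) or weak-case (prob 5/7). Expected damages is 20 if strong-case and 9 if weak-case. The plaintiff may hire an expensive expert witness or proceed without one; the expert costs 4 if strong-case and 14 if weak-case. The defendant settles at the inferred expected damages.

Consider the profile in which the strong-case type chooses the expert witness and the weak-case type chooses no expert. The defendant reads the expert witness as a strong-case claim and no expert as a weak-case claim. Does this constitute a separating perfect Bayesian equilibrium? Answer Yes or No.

Yes

Under these beliefs, the expert witness earns settlement 20 and no expert earns settlement 9.
strong-case: the expert witness nets 20 − 4 = 16; no expert nets 9. strong-case prefers the expert witness.
weak-case: the expert witness nets 20 − 14 = 6; no expert nets 9. weak-case prefers no expert.
Neither type deviates, so the separating profile is an equilibrium.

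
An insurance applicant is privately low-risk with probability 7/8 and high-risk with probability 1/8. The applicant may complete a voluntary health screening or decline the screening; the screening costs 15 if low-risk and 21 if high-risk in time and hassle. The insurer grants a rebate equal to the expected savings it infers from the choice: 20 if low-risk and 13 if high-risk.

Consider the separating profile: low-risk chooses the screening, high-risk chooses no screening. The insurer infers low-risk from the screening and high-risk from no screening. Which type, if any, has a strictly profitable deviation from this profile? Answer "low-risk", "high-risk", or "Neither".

The screening pays 20; no screening pays 13.
low-risk: assigned the screening, nets 20 − 15 = 5; deviating to no screening nets 13.
high-risk: assigned no screening, nets 13; deviating to the screening nets 20 − 21 = -1.
The low-risk type gains 8 by deviating.

low-risk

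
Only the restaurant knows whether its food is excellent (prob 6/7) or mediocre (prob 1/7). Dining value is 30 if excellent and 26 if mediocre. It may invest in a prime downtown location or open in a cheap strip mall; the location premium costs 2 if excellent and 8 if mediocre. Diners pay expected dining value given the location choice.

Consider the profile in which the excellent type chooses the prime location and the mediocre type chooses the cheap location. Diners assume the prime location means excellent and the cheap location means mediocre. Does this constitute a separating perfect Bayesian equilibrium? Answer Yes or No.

Yes

Under these beliefs, the prime location earns price premium 30 and the cheap location earns price premium 26.
excellent: the prime location nets 30 − 2 = 28; the cheap location nets 26. excellent prefers the prime location.
mediocre: the prime location nets 30 − 8 = 22; the cheap location nets 26. mediocre prefers the cheap location.
Neither type deviates, so the separating profile is an equilibrium.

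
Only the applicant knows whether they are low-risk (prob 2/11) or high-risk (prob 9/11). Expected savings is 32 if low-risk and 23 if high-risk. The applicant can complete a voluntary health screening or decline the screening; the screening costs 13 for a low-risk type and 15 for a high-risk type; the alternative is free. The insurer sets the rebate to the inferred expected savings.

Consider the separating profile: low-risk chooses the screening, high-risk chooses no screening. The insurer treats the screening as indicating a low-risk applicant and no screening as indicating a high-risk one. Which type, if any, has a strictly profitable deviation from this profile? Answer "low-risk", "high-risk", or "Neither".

low-risk

The screening pays 32; no screening pays 23.
low-risk: assigned the screening, nets 32 − 13 = 19; deviating to no screening nets 23.
high-risk: assigned no screening, nets 23; deviating to the screening nets 32 − 15 = 17.
The low-risk type gains 4 by deviating.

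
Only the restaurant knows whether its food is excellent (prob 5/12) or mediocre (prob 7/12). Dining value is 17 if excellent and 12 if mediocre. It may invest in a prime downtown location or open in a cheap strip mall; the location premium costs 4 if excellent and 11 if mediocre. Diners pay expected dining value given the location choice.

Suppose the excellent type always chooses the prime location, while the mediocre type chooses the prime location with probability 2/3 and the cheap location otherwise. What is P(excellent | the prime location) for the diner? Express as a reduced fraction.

P(the prime location) = (5/12)·1 + (7/12)·(2/3) = 29/36.
By Bayes' rule, P(excellent | the prime location) = (5/12) / (29/36) = 15/29.

15/29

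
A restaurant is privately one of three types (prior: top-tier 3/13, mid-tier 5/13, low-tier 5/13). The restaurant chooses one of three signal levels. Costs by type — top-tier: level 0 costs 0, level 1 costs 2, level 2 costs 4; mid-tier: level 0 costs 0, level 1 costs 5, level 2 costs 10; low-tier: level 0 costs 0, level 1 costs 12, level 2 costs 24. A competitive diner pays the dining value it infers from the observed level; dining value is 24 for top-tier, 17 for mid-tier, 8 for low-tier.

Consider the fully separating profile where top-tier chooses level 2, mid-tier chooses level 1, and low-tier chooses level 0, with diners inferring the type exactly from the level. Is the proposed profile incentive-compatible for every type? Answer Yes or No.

No

Separating price premiums: level 2 → 24, level 1 → 17, level 0 → 8.
top-tier (assigned level 2): level 0: 8 − 0 = 8; level 1: 17 − 2 = 15; level 2: 24 − 4 = 20. top-tier stays.
mid-tier (assigned level 1): level 0: 8 − 0 = 8; level 1: 17 − 5 = 12; level 2: 24 − 10 = 14. mid-tier prefers level 2.
low-tier (assigned level 0): level 0: 8 − 0 = 8; level 1: 17 − 12 = 5; level 2: 24 − 24 = 0. low-tier stays.
At least one type deviates; the separating profile fails.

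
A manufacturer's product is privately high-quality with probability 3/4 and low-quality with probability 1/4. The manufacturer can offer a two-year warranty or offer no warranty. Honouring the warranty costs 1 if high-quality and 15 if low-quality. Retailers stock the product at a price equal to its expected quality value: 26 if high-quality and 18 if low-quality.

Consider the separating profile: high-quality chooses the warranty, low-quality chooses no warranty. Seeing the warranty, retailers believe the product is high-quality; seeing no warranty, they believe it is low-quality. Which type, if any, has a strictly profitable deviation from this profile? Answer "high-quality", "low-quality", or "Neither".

The warranty pays 26; no warranty pays 18.
high-quality: assigned the warranty, nets 26 − 1 = 25; deviating to no warranty nets 18.
low-quality: assigned no warranty, nets 18; deviating to the warranty nets 26 − 15 = 11.
Both types strictly prefer their assigned action; no profitable deviation.

Neither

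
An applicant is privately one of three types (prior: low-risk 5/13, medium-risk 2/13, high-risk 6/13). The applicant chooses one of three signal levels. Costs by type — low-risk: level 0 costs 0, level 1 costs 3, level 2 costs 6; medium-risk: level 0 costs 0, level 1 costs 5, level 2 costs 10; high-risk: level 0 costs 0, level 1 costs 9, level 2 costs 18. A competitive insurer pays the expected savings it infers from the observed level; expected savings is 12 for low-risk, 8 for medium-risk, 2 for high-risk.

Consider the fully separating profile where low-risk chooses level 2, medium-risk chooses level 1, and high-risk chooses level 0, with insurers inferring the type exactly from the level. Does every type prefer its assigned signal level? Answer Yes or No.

Yes

Separating rebates: level 2 → 12, level 1 → 8, level 0 → 2.
low-risk (assigned level 2): level 0: 2 − 0 = 2; level 1: 8 − 3 = 5; level 2: 12 − 6 = 6. low-risk stays.
medium-risk (assigned level 1): level 0: 2 − 0 = 2; level 1: 8 − 5 = 3; level 2: 12 − 10 = 2. medium-risk stays.
high-risk (assigned level 0): level 0: 2 − 0 = 2; level 1: 8 − 9 = -1; level 2: 12 − 18 = -6. high-risk stays.
Every type prefers its assigned level; separation holds.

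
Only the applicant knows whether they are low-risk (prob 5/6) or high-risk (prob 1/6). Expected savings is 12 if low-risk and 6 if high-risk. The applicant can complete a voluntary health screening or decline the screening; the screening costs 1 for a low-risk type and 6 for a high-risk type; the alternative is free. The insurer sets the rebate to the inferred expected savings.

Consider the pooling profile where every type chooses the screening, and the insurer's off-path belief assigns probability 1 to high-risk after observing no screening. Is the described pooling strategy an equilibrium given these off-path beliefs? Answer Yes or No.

No

On path, the insurer holds the prior and pays 5/6·12 + 1/6·6 = 11. Off path (no screening), believing high-risk, it pays 6.
low-risk: the screening nets 11 − 1 = 10; no screening nets 6. low-risk stays.
high-risk: the screening nets 11 − 6 = 5; no screening nets 6. high-risk would deviate.
A type deviates, so pooling fails.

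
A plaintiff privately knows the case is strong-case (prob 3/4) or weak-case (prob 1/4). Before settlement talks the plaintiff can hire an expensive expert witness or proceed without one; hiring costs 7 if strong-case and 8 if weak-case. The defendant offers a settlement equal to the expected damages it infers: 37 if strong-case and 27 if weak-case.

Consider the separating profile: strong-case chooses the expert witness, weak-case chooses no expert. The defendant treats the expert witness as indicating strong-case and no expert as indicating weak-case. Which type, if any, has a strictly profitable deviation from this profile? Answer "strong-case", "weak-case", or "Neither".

weak-case

The expert witness pays 37; no expert pays 27.
strong-case: assigned the expert witness, nets 37 − 7 = 30; deviating to no expert nets 27.
weak-case: assigned no expert, nets 27; deviating to the expert witness nets 37 − 8 = 29.
The weak-case type gains 2 by deviating.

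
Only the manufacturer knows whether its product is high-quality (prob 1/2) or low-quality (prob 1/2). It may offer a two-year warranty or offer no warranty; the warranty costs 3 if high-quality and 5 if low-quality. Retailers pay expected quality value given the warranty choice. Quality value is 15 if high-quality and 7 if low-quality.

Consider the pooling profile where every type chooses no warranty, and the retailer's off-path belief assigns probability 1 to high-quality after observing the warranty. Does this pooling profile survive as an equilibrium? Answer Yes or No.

No

On path, the retailer holds the prior and pays 1/2·15 + 1/2·7 = 11. Off path (the warranty), believing high-quality, it pays 15.
high-quality: no warranty nets 11; the warranty nets 15 − 3 = 12. high-quality would deviate.
low-quality: no warranty nets 11; the warranty nets 15 − 5 = 10. low-quality stays.
A type deviates, so pooling fails.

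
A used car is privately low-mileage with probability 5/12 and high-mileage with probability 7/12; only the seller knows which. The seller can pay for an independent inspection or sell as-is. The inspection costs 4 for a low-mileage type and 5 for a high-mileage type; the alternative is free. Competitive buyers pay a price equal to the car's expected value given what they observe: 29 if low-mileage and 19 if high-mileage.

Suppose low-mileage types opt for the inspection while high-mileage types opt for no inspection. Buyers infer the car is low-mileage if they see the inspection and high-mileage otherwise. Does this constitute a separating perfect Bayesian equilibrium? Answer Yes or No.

No

Under these beliefs, the inspection earns price 29 and no inspection earns price 19.
low-mileage: the inspection nets 29 − 4 = 25; no inspection nets 19. low-mileage prefers the inspection.
high-mileage: the inspection nets 29 − 5 = 24; no inspection nets 19. high-mileage would deviate to the inspection.
high-mileage has a profitable deviation, so the profile is not an equilibrium.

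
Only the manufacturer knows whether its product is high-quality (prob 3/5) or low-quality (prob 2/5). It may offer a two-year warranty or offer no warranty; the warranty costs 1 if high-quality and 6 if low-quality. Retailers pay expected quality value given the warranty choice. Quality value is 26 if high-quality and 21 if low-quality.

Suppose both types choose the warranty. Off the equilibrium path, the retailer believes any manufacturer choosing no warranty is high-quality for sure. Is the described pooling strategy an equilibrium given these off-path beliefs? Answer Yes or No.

No

On path, the retailer holds the prior and pays 3/5·26 + 2/5·21 = 24. Off path (no warranty), believing high-quality, it pays 26.
high-quality: the warranty nets 24 − 1 = 23; no warranty nets 26. high-quality would deviate.
low-quality: the warranty nets 24 − 6 = 18; no warranty nets 26. low-quality would deviate.
A type deviates, so pooling fails.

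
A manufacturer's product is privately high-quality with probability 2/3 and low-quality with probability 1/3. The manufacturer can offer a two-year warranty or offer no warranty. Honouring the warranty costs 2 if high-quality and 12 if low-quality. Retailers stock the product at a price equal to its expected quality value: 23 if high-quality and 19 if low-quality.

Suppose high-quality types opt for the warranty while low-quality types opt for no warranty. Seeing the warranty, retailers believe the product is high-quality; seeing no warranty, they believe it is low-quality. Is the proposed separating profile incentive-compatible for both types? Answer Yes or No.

Under these beliefs, the warranty earns price 23 and no warranty earns price 19.
high-quality: the warranty nets 23 − 2 = 21; no warranty nets 19. high-quality prefers the warranty.
low-quality: the warranty nets 23 − 12 = 11; no warranty nets 19. low-quality prefers no warranty.
Neither type deviates, so the separating profile is an equilibrium.

Yes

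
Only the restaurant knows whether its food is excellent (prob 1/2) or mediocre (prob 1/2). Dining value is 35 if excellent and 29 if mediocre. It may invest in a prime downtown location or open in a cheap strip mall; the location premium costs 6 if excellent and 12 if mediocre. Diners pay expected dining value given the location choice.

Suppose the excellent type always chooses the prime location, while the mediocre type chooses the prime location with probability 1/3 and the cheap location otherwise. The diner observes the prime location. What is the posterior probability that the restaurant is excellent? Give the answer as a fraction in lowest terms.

P(the prime location) = (1/2)·1 + (1/2)·(1/3) = 2/3.
By Bayes' rule, P(excellent | the prime location) = (1/2) / (2/3) = 3/4.

3/4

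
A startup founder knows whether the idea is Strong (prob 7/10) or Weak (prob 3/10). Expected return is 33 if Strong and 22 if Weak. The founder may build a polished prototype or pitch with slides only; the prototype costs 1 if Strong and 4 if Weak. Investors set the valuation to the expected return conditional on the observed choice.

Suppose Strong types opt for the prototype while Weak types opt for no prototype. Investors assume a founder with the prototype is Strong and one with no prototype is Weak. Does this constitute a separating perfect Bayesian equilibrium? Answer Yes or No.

Under these beliefs, the prototype earns valuation 33 and no prototype earns valuation 22.
Strong: the prototype nets 33 − 1 = 32; no prototype nets 22. Strong prefers the prototype.
Weak: the prototype nets 33 − 4 = 29; no prototype nets 22. Weak would deviate to the prototype.
Weak has a profitable deviation, so the profile is not an equilibrium.

No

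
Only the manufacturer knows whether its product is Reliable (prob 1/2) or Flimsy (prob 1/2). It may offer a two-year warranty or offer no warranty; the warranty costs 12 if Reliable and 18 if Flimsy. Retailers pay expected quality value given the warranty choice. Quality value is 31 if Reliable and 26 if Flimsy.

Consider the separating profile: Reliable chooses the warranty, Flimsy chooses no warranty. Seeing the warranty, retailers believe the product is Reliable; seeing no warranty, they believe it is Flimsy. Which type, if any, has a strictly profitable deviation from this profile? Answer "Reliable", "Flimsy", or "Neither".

Reliable

The warranty pays 31; no warranty pays 26.
Reliable: assigned the warranty, nets 31 − 12 = 19; deviating to no warranty nets 26.
Flimsy: assigned no warranty, nets 26; deviating to the warranty nets 31 − 18 = 13.
The Reliable type gains 7 by deviating.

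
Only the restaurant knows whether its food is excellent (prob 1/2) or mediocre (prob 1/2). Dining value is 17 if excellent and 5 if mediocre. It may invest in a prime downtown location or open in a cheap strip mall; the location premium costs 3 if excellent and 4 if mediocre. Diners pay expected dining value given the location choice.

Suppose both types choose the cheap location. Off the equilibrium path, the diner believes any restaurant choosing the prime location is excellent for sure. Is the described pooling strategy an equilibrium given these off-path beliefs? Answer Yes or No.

On path, the diner holds the prior and pays 1/2·17 + 1/2·5 = 11. Off path (the prime location), believing excellent, it pays 17.
excellent: the cheap location nets 11; the prime location nets 17 − 3 = 14. excellent would deviate.
mediocre: the cheap location nets 11; the prime location nets 17 − 4 = 13. mediocre would deviate.
A type deviates, so pooling fails.

No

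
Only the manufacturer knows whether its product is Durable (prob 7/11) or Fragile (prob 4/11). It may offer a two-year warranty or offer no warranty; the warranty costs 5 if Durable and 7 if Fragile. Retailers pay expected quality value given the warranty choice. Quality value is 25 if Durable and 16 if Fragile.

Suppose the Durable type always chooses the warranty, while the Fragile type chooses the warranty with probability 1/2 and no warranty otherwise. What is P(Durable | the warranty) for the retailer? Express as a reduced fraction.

P(the warranty) = (7/11)·1 + (4/11)·(1/2) = 9/11.
By Bayes' rule, P(Durable | the warranty) = (7/11) / (9/11) = 7/9.

7/9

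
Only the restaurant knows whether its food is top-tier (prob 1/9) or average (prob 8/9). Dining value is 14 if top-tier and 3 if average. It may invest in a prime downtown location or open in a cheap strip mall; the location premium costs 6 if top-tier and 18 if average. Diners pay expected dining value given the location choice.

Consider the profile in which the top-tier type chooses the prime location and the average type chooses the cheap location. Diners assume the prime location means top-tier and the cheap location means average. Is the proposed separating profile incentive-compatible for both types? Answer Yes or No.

Under these beliefs, the prime location earns price premium 14 and the cheap location earns price premium 3.
top-tier: the prime location nets 14 − 6 = 8; the cheap location nets 3. top-tier prefers the prime location.
average: the prime location nets 14 − 18 = -4; the cheap location nets 3. average prefers the cheap location.
Neither type deviates, so the separating profile is an equilibrium.

Yes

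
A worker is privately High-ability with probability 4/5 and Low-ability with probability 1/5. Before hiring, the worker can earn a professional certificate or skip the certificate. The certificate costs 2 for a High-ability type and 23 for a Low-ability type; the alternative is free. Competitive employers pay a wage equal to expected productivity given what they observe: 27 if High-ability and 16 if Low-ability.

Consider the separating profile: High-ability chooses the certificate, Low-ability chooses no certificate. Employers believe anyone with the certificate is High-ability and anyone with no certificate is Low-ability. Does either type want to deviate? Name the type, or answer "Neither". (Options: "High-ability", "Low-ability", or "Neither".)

The certificate pays 27; no certificate pays 16.
High-ability: assigned the certificate, nets 27 − 2 = 25; deviating to no certificate nets 16.
Low-ability: assigned no certificate, nets 16; deviating to the certificate nets 27 − 23 = 4.
Both types strictly prefer their assigned action; no profitable deviation.

Neither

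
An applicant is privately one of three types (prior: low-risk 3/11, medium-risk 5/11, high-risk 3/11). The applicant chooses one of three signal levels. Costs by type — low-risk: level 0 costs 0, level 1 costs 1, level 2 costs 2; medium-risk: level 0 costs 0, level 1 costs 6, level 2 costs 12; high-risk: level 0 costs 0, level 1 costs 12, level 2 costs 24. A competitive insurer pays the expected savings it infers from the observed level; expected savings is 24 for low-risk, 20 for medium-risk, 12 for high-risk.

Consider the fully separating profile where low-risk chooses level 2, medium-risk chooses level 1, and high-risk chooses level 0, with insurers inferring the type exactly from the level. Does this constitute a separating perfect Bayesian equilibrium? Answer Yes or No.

Yes

Separating rebates: level 2 → 24, level 1 → 20, level 0 → 12.
low-risk (assigned level 2): level 0: 12 − 0 = 12; level 1: 20 − 1 = 19; level 2: 24 − 2 = 22. low-risk stays.
medium-risk (assigned level 1): level 0: 12 − 0 = 12; level 1: 20 − 6 = 14; level 2: 24 − 12 = 12. medium-risk stays.
high-risk (assigned level 0): level 0: 12 − 0 = 12; level 1: 20 − 12 = 8; level 2: 24 − 24 = 0. high-risk stays.
Every type prefers its assigned level; separation holds.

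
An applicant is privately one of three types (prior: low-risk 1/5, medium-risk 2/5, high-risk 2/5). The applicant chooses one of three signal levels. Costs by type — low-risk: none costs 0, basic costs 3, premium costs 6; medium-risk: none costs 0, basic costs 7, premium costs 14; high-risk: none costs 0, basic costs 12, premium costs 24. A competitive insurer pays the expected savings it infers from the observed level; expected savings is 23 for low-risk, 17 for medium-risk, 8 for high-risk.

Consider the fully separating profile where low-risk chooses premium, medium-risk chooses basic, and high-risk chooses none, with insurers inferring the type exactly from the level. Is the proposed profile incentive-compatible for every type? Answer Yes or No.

Yes

Separating rebates: premium → 23, basic → 17, none → 8.
low-risk (assigned premium): none: 8 − 0 = 8; basic: 17 − 3 = 14; premium: 23 − 6 = 17. low-risk stays.
medium-risk (assigned basic): none: 8 − 0 = 8; basic: 17 − 7 = 10; premium: 23 − 14 = 9. medium-risk stays.
high-risk (assigned none): none: 8 − 0 = 8; basic: 17 − 12 = 5; premium: 23 − 24 = -1. high-risk stays.
Every type prefers its assigned level; separation holds.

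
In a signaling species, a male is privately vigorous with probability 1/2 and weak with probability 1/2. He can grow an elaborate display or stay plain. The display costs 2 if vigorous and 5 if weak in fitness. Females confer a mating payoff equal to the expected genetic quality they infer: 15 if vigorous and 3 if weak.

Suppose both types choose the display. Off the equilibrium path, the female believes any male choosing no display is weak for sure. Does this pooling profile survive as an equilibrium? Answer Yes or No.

On path, the female holds the prior and pays 1/2·15 + 1/2·3 = 9. Off path (no display), believing weak, it pays 3.
vigorous: the display nets 9 − 2 = 7; no display nets 3. vigorous stays.
weak: the display nets 9 − 5 = 4; no display nets 3. weak stays.
No type deviates, so pooling is sustained.

Yes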